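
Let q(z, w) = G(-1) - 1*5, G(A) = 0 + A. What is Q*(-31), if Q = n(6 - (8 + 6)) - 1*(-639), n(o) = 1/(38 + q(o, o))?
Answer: -633919/32 ≈ -19810.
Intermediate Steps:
G(A) = A
q(z, w) = -6 (q(z, w) = -1 - 1*5 = -1 - 5 = -6)
n(o) = 1/32 (n(o) = 1/(38 - 6) = 1/32)
Q = 20449/32 (Q = 1/32 - 1*(-639) = 1/32 + 639 = 20449/32 ≈ 639.03)
Q*(-31) = (20449/32)*(-31) = -633919/32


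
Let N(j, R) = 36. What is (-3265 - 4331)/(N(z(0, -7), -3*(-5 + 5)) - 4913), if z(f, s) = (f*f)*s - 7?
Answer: 7596/4877 ≈ 1.5575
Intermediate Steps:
z(f, s) = -7 + s*f**2 (z(f, s) = f**2*s - 7 = s*f**2 - 7 = -7 + s*f**2)
(-3265 - 4331)/(N(z(0, -7), -3*(-5 + 5)) - 4913) = (-3265 - 4331)/(36 - 4913) = -7596/(-4877) = -7596*(-1/4877) = 7596/4877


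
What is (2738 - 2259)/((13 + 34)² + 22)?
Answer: 479/2231 ≈ 0.21470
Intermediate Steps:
(2738 - 2259)/((13 + 34)² + 22) = 479/(47² + 22) = 479/(2209 + 22) = 479/2231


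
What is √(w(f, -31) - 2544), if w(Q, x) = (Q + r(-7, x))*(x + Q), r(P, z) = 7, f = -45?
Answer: 2*√86 ≈ 18.547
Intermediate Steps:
w(Q, x) = (7 + Q)*(Q + x) (w(Q, x) = (Q + 7)*(x + Q) = (7 + Q)*(Q + x))
√(w(f, -31) - 2544) = √(((-45)² + 7*(-45) + 7*(-31) - 45*(-31)) - 2544) = √((2025 - 315 - 217 + 1395) - 2544) = √(2888 - 2544) = √344 = 2*√86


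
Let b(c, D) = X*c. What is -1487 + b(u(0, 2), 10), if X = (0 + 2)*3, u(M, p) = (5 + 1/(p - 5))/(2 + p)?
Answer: -1480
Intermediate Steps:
u(M, p) = (5 + 1/(-5 + p))/(2 + p)
X = 6 (X = 2*3 = 6)
b(c, D) = 6*c
-1487 + b(u(0, 2), 10) = -1487 + 6*((24 - 5*2)/(10 - 1*2² + 3*2)) = -1487 + 6*((24 - 10)/(10 - 1*4 + 6)) = -1487 + 6*(14/(10 - 4 + 6)) = -1487 + 6*(14/12) = -1487 + 6*((1/12)*14) = -1487 + 6*(7/6) = -1487 + 7 = -1480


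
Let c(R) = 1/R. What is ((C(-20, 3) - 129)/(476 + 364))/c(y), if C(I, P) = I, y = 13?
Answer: -1937/840 ≈ -2.3060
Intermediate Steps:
((C(-20, 3) - 129)/(476 + 364))/c(y) = ((-20 - 129)/(476 + 364))/(1/13) = (-149/840)/(1/13) = -149*1/840*13 = -149/840*13 = -1937/840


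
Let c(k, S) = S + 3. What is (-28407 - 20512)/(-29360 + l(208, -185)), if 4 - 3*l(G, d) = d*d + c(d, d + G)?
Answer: 146757/122327 ≈ 1.1997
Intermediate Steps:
c(k, S) = 3 + S
l(G, d) = ⅓ - G/3 - d/3 - d²/3 (l(G, d) = 4/3 - (d*d + (3 + (d + G)))/3 = 4/3 - (d² + (3 + (G + d)))/3 = 4/3 - (d² + (3 + G + d))/3 = 4/3 - (3 + G + d + d²)/3 = 4/3 + (-1 - G/3 - d/3 - d²/3) = ⅓ - G/3 - d/3 - d²/3)
(-28407 - 20512)/(-29360 + l(208, -185)) = (-28407 - 20512)/(-29360 + (⅓ - ⅓*208 - ⅓*(-185) - ⅓*(-185)²)) = -48919/(-29360 + (⅓ - 208/3 + 185/3 - ⅓*34225)) = -48919/(-29360 + (⅓ - 208/3 + 185/3 - 34225/3)) = -48919/(-29360 - 34247/3) = -48919/(-122327/3) = -48919*(-3/122327) = 146757/122327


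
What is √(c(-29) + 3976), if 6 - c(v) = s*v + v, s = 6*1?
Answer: 3*√465 ≈ 64.692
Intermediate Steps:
s = 6
c(v) = 6 - 7*v (c(v) = 6 - (6*v + v) = 6 - 7*v)
√(c(-29) + 3976) = √((6 - 7*(-29)) + 3976) = √((6 + 203) + 3976) = √(209 + 3976) = √4185 = 3*√465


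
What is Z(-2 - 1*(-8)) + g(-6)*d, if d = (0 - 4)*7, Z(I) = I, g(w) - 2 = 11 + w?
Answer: -190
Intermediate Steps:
g(w) = 13 + w (g(w) = 2 + (11 + w) = 13 + w)
d = -28 (d = -4*7 = -28)
Z(-2 - 1*(-8)) + g(-6)*d = (-2 - 1*(-8)) + (13 - 6)*(-28) = (-2 + 8) + 7*(-28) = 6 - 196 = -190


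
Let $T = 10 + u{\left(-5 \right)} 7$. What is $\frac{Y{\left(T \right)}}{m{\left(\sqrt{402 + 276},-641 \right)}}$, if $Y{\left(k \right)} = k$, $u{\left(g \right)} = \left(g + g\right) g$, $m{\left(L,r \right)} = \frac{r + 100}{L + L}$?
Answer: $- \frac{720 \sqrt{678}}{541} \approx -34.654$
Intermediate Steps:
$m{\left(L,r \right)} = \frac{100 + r}{2 L}$
$u{\left(g \right)} = 2 g^{2}$ ($u{\left(g \right)} = 2 g g = 2 g^{2}$)
$T = 360$ ($T = 10 + 2 \left(-5\right)^{2} \cdot 7 = 10 + 2 \cdot 25 \cdot 7 = 10 + 50 \cdot 7 = 10 + 350 = 360$)
$\frac{Y{\left(T \right)}}{m{\left(\sqrt{402 + 276},-641 \right)}} = \frac{360}{\frac{1}{2} \frac{1}{\sqrt{402 + 276}} \left(100 - 641\right)} = \frac{360}{\frac{1}{2} \frac{1}{\sqrt{678}} \left(-541\right)} = \frac{360}{\frac{1}{2} \frac{\sqrt{678}}{678} \left(-541\right)} = \frac{360}{\left(- \frac{541}{1356}\right) \sqrt{678}} = 360 \left(- \frac{2 \sqrt{678}}{541}\right) = - \frac{720 \sqrt{678}}{541}$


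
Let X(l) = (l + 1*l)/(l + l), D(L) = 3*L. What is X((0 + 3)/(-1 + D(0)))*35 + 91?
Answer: 126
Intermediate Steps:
X(l) = 1 (X(l) = (l + l)/((2*l)) = (2*l)*(1/(2*l)) = 1)
X((0 + 3)/(-1 + D(0)))*35 + 91 = 1*35 + 91 = 35 + 91 = 126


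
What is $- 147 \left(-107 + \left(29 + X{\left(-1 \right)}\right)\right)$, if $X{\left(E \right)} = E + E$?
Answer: $11760$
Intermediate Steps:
$X{\left(E \right)} = 2 E$
$- 147 \left(-107 + \left(29 + X{\left(-1 \right)}\right)\right) = - 147 \left(-107 + \left(29 + 2 \left(-1\right)\right)\right) = - 147 \left(-107 + \left(29 - 2\right)\right) = - 147 \left(-107 + 27\right) = \left(-147\right) \left(-80\right) = 11760$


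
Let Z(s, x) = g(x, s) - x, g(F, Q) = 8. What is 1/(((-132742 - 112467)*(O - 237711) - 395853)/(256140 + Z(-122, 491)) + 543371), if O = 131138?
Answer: 255657/165048862651 ≈ 1.5490e-6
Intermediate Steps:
Z(s, x) = 8 - x
1/(((-132742 - 112467)*(O - 237711) - 395853)/(256140 + Z(-122, 491)) + 543371) = 1/(((-132742 - 112467)*(131138 - 237711) - 395853)/(256140 + (8 - 1*491)) + 543371) = 1/((-245209*(-106573) - 395853)/(256140 + (8 - 491)) + 543371) = 1/((26132658757 - 395853)/(256140 - 483) + 543371) = 1/(26132262904/255657 + 543371) = 1/(165048862651/255657) = 255657/165048862651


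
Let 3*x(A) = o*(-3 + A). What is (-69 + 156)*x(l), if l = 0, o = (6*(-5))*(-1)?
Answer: -2610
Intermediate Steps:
o = 30 (o = -30*(-1) = 30)
x(A) = -30 + 10*A (x(A) = (30*(-3 + A))/3 = (-90 + 30*A)/3 = -30 + 10*A)
(-69 + 156)*x(l) = (-69 + 156)*(-30 + 10*0) = 87*(-30 + 0) = 87*(-30) = -2610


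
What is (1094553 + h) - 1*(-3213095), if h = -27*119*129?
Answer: 3893171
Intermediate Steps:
h = -414477 (h = -3213*129 = -414477)
(1094553 + h) - 1*(-3213095) = (1094553 - 414477) - 1*(-3213095) = 680076 + 3213095 = 3893171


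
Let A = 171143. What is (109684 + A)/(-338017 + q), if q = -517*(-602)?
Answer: -280827/26783 ≈ -10.485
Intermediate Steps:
q = 311234
(109684 + A)/(-338017 + q) = (109684 + 171143)/(-338017 + 311234) = 280827/(-26783) = 280827*(-1/26783) = -280827/26783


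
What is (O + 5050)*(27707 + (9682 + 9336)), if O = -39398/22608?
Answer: 888795178075/3768 ≈ 2.3588e+8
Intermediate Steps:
O = -19699/11304 (O = -39398*1/22608 = -19699/11304 ≈ -1.7427)
(O + 5050)*(27707 + (9682 + 9336)) = (-19699/11304 + 5050)*(27707 + (9682 + 9336)) = 57065501*(27707 + 19018)/11304 = (57065501/11304)*46725 = 888795178075/3768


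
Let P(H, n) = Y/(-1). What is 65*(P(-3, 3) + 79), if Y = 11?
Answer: 4420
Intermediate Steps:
P(H, n) = -11 (P(H, n) = 11/(-1) = 11*(-1) = -11)
65*(P(-3, 3) + 79) = 65*(-11 + 79) = 65*68 = 4420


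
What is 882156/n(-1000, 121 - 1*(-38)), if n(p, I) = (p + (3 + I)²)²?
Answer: 220539/159314884 ≈ 0.0013843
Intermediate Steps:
882156/n(-1000, 121 - 1*(-38)) = 882156/((-1000 + (3 + (121 - 1*(-38)))²)²) = 882156/((-1000 + (3 + (121 + 38))²)²) = 882156/((-1000 + (3 + 159)²)²) = 882156/((-1000 + 162²)²) = 882156/((-1000 + 26244)²) = 882156/(25244²) = 882156/637259536 = 882156*(1/637259536) = 220539/159314884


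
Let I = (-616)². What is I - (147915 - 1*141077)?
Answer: 372618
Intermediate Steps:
I = 379456
I - (147915 - 1*141077) = 379456 - (147915 - 1*141077) = 379456 - (147915 - 141077) = 379456 - 1*6838 = 379456 - 6838 = 372618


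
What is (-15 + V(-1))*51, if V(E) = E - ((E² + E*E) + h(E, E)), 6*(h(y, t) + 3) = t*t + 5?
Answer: -816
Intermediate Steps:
h(y, t) = -13/6 + t²/6 (h(y, t) = -3 + (t*t + 5)/6 = -3 + (t² + 5)/6 = -3 + (5 + t²)/6 = -3 + (⅚ + t²/6) = -13/6 + t²/6)
V(E) = 13/6 + E - 13*E²/6 (V(E) = E - ((E² + E*E) + (-13/6 + E²/6)) = E - ((E² + E²) + (-13/6 + E²/6)) = E - (2*E² + (-13/6 + E²/6)) = E - (-13/6 + 13*E²/6) = E + (13/6 - 13*E²/6) = 13/6 + E - 13*E²/6)
(-15 + V(-1))*51 = (-15 + (13/6 - 1 - 13/6*(-1)²))*51 = (-15 + (13/6 - 1 - 13/6*1))*51 = (-15 + (13/6 - 1 - 13/6))*51 = (-15 - 1)*51 = -16*51 = -816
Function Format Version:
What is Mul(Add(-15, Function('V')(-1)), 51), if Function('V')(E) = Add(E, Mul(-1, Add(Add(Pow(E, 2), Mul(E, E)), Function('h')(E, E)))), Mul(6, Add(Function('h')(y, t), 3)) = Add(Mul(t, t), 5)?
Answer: -816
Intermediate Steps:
Function('h')(y, t) = Add(Rational(-13, 6), Mul(Rational(1, 6), Pow(t, 2))) (Function('h')(y, t) = Add(-3, Mul(Rational(1, 6), Add(Mul(t, t), 5))) = Add(-3, Mul(Rational(1, 6), Add(Pow(t, 2), 5))) = Add(-3, Mul(Rational(1, 6), Add(5, Pow(t, 2)))) = Add(-3, Add(Rational(5, 6), Mul(Rational(1, 6), Pow(t, 2)))) = Add(Rational(-13, 6), Mul(Rational(1, 6), Pow(t, 2))))
Function('V')(E) = Add(Rational(13, 6), E, Mul(Rational(-13, 6), Pow(E, 2))) (Function('V')(E) = Add(E, Mul(-1, Add(Add(Pow(E, 2), Mul(E, E)), Add(Rational(-13, 6), Mul(Rational(1, 6), Pow(E, 2)))))) = Add(E, Mul(-1, Add(Add(Pow(E, 2), Pow(E, 2)), Add(Rational(-13, 6), Mul(Rational(1, 6), Pow(E, 2)))))) = Add(E, Mul(-1, Add(Mul(2, Pow(E, 2)), Add(Rational(-13, 6), Mul(Rational(1, 6), Pow(E, 2)))))) = Add(E, Mul(-1, Add(Rational(-13, 6), Mul(Rational(13, 6), Pow(E, 2))))) = Add(E, Add(Rational(13, 6), Mul(Rational(-13, 6), Pow(E, 2)))) = Add(Rational(13, 6), E, Mul(Rational(-13, 6), Pow(E, 2))))
Mul(Add(-15, Function('V')(-1)), 51) = Mul(Add(-15, Add(Rational(13, 6), -1, Mul(Rational(-13, 6), Pow(-1, 2)))), 51) = Mul(Add(-15, Add(Rational(13, 6), -1, Mul(Rational(-13, 6), 1))), 51) = Mul(Add(-15, Add(Rational(13, 6), -1, Rational(-13, 6))), 51) = Mul(Add(-15, -1), 51) = Mul(-16, 51) = -816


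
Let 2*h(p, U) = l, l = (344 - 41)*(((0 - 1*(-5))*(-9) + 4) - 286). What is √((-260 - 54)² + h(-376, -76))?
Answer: √196222/2 ≈ 221.48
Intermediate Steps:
l = -99081 (l = 303*(((0 + 5)*(-9) + 4) - 286) = 303*((5*(-9) + 4) - 286) = 303*((-45 + 4) - 286) = 303*(-41 - 286) = 303*(-327) = -99081)
h(p, U) = -99081/2 (h(p, U) = (½)*(-99081) = -99081/2)
√((-260 - 54)² + h(-376, -76)) = √((-260 - 54)² - 99081/2) = √((-314)² - 99081/2) = √(98596 - 99081/2) = √(98111/2) = √196222/2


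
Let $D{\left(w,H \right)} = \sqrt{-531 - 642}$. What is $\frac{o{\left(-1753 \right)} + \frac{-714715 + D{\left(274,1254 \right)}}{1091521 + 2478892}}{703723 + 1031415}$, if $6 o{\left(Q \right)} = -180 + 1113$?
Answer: $\frac{1108969013}{12390318543988} + \frac{i \sqrt{1173}}{6195159271994} \approx 8.9503 \cdot 10^{-5} + 5.5284 \cdot 10^{-12} i$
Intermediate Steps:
$D{\left(w,H \right)} = i \sqrt{1173}$ ($D{\left(w,H \right)} = \sqrt{-1173} = i \sqrt{1173}$)
$o{\left(Q \right)} = \frac{311}{2}$ ($o{\left(Q \right)} = \frac{-180 + 1113}{6} = \frac{1}{6} \cdot 933 = \frac{311}{2}$)
$\frac{o{\left(-1753 \right)} + \frac{-714715 + D{\left(274,1254 \right)}}{1091521 + 2478892}}{703723 + 1031415} = \frac{\frac{311}{2} + \frac{-714715 + i \sqrt{1173}}{1091521 + 2478892}}{703723 + 1031415} = \frac{\frac{311}{2} + \frac{-714715 + i \sqrt{1173}}{3570413}}{1735138} = \left(\frac{311}{2} + \left(-714715 + i \sqrt{1173}\right) \frac{1}{3570413}\right) \frac{1}{1735138} = \left(\frac{311}{2} - \left(\frac{714715}{3570413} - \frac{i \sqrt{1173}}{3570413}\right)\right) \frac{1}{1735138} = \left(\frac{1108969013}{7140826} + \frac{i \sqrt{1173}}{3570413}\right) \frac{1}{1735138} = \frac{1108969013}{12390318543988} + \frac{i \sqrt{1173}}{6195159271994}$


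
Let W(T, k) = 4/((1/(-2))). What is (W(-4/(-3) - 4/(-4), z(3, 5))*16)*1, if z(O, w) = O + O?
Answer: -128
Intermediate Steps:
z(O, w) = 2*O
W(T, k) = -8 (W(T, k) = 4/((1*(-1/2))) = 4/(-1/2) = 4*(-2) = -8)
(W(-4/(-3) - 4/(-4), z(3, 5))*16)*1 = -8*16*1 = -128*1 = -128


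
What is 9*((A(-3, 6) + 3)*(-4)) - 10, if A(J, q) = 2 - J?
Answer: -298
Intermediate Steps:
9*((A(-3, 6) + 3)*(-4)) - 10 = 9*(((2 - 1*(-3)) + 3)*(-4)) - 10 = 9*(((2 + 3) + 3)*(-4)) - 10 = 9*((5 + 3)*(-4)) - 10 = 9*(8*(-4)) - 10 = 9*(-32) - 10 = -288 - 10 = -298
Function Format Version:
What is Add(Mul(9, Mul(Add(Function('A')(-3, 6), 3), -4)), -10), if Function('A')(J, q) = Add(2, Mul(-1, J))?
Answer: -298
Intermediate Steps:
Add(Mul(9, Mul(Add(Function('A')(-3, 6), 3), -4)), -10) = Add(Mul(9, Mul(Add(Add(2, Mul(-1, -3)), 3), -4)), -10) = Add(Mul(9, Mul(Add(Add(2, 3), 3), -4)), -10) = Add(Mul(9, Mul(Add(5, 3), -4)), -10) = Add(Mul(9, Mul(8, -4)), -10) = Add(Mul(9, -32), -10) = Add(-288, -10) = -298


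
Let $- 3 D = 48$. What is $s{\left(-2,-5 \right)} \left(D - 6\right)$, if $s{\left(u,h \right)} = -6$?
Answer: $132$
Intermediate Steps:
$D = -16$ ($D = \left(- \frac{1}{3}\right) 48 = -16$)
$s{\left(-2,-5 \right)} \left(D - 6\right) = - 6 \left(-16 - 6\right) = \left(-6\right) \left(-22\right) = 132$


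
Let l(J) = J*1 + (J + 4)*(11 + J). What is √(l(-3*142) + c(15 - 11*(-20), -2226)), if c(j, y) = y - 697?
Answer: √171781 ≈ 414.46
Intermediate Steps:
c(j, y) = -697 + y
l(J) = J + (4 + J)*(11 + J)
√(l(-3*142) + c(15 - 11*(-20), -2226)) = √((44 + (-3*142)² + 16*(-3*142)) + (-697 - 2226)) = √((44 + (-426)² + 16*(-426)) - 2923) = √((44 + 181476 - 6816) - 2923) = √(174704 - 2923) = √171781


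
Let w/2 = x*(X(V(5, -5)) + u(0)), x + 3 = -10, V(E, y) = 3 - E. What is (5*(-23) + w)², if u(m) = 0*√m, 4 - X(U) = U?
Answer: 73441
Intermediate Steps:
X(U) = 4 - U
x = -13 (x = -3 - 10 = -13)
u(m) = 0
w = -156 (w = 2*(-13*((4 - (3 - 1*5)) + 0)) = 2*(-13*((4 - (3 - 5)) + 0)) = 2*(-13*((4 - 1*(-2)) + 0)) = 2*(-13*((4 + 2) + 0)) = 2*(-13*(6 + 0)) = 2*(-13*6) = 2*(-78) = -156)
(5*(-23) + w)² = (5*(-23) - 156)² = (-115 - 156)² = (-271)² = 73441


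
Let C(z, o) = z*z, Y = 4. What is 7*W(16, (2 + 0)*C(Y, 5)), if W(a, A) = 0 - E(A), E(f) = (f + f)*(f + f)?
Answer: -28672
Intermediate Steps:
C(z, o) = z²
E(f) = 4*f² (E(f) = (2*f)*(2*f) = 4*f²)
W(a, A) = -4*A² (W(a, A) = 0 - 4*A² = -4*A²)
7*W(16, (2 + 0)*C(Y, 5)) = 7*(-4*256*(2 + 0)²) = 7*(-4*(2*16)²) = 7*(-4*32²) = 7*(-4*1024) = 7*(-4096) = -28672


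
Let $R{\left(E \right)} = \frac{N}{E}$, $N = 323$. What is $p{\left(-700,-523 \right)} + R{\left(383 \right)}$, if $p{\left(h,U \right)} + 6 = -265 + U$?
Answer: $- \frac{303779}{383} \approx -793.16$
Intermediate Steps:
$R{\left(E \right)} = \frac{323}{E}$
$p{\left(h,U \right)} = -271 + U$ ($p{\left(h,U \right)} = -6 + \left(-265 + U\right) = -271 + U$)
$p{\left(-700,-523 \right)} + R{\left(383 \right)} = \left(-271 - 523\right) + \frac{323}{383} = -794 + 323 \cdot \frac{1}{383} = -794 + \frac{323}{383} = - \frac{303779}{383}$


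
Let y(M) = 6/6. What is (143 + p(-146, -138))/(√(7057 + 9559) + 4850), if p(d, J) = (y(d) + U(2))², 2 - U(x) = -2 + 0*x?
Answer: 203700/5876471 - 84*√4154/5876471 ≈ 0.033742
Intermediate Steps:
U(x) = 4 (U(x) = 2 - (-2 + 0*x) = 2 - (-2 + 0) = 2 - 1*(-2) = 2 + 2 = 4)
y(M) = 1 (y(M) = 6*(⅙) = 1)
p(d, J) = 25 (p(d, J) = (1 + 4)² = 5² = 25)
(143 + p(-146, -138))/(√(7057 + 9559) + 4850) = (143 + 25)/(√(7057 + 9559) + 4850) = 168/(√16616 + 4850) = 168/(2*√4154 + 4850) = 168/(4850 + 2*√4154)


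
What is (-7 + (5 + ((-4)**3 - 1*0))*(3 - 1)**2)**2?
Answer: 59049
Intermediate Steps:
(-7 + (5 + ((-4)**3 - 1*0))*(3 - 1)**2)**2 = (-7 + (5 + (-64 + 0))*2**2)**2 = (-7 + (5 - 64)*4)**2 = (-7 - 59*4)**2 = (-7 - 236)**2 = (-243)**2 = 59049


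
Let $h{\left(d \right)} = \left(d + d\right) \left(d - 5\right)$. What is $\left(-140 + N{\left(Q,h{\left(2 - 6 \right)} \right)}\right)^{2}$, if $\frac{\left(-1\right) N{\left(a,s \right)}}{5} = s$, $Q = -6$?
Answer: $250000$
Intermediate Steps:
$h{\left(d \right)} = 2 d \left(-5 + d\right)$
$N{\left(a,s \right)} = - 5 s$
$\left(-140 + N{\left(Q,h{\left(2 - 6 \right)} \right)}\right)^{2} = \left(-140 - 5 \cdot 2 \left(2 - 6\right) \left(-5 + \left(2 - 6\right)\right)\right)^{2} = \left(-140 - 5 \cdot 2 \left(-4\right) \left(-5 - 4\right)\right)^{2} = \left(-140 - 5 \cdot 2 \left(-4\right) \left(-9\right)\right)^{2} = \left(-140 - 360\right)^{2} = \left(-500\right)^{2} = 250000$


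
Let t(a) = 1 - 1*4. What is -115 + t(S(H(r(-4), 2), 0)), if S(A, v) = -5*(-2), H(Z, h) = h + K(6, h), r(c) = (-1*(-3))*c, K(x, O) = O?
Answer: -118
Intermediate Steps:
r(c) = 3*c
H(Z, h) = 2*h (H(Z, h) = h + h = 2*h)
S(A, v) = 10
t(a) = -3 (t(a) = 1 - 4 = -3)
-115 + t(S(H(r(-4), 2), 0)) = -115 - 3 = -118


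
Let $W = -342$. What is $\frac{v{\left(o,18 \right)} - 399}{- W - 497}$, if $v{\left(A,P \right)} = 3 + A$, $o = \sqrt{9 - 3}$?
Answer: $\frac{396}{155} - \frac{\sqrt{6}}{155} \approx 2.539$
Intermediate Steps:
$o = \sqrt{6} \approx 2.4495$
$\frac{v{\left(o,18 \right)} - 399}{- W - 497} = \frac{\left(3 + \sqrt{6}\right) - 399}{\left(-1\right) \left(-342\right) - 497} = \frac{-396 + \sqrt{6}}{342 - 497} = \frac{-396 + \sqrt{6}}{-155} = \left(-396 + \sqrt{6}\right) \left(- \frac{1}{155}\right) = \frac{396}{155} - \frac{\sqrt{6}}{155}$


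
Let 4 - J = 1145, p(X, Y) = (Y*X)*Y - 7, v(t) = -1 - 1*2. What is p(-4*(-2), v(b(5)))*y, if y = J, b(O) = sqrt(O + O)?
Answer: -74165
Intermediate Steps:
b(O) = sqrt(2)*sqrt(O) (b(O) = sqrt(2*O) = sqrt(2)*sqrt(O))
v(t) = -3 (v(t) = -1 - 2 = -3)
p(X, Y) = -7 + X*Y**2 (p(X, Y) = (X*Y)*Y - 7 = X*Y**2 - 7 = -7 + X*Y**2)
J = -1141 (J = 4 - 1*1145 = 4 - 1145 = -1141)
y = -1141
p(-4*(-2), v(b(5)))*y = (-7 - 4*(-2)*(-3)**2)*(-1141) = (-7 + 8*9)*(-1141) = (-7 + 72)*(-1141) = 65*(-1141) = -74165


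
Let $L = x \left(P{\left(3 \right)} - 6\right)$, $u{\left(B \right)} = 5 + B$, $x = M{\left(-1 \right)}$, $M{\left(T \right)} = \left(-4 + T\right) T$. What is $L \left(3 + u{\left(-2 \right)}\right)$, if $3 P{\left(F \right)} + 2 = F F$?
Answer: $-110$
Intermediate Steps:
$P{\left(F \right)} = - \frac{2}{3} + \frac{F^{2}}{3}$ ($P{\left(F \right)} = - \frac{2}{3} + \frac{F F}{3} = - \frac{2}{3} + \frac{F^{2}}{3}$)
$M{\left(T \right)} = T \left(-4 + T\right)$
$x = 5$ ($x = - (-4 - 1) = \left(-1\right) \left(-5\right) = 5$)
$L = - \frac{55}{3}$ ($L = 5 \left(\left(- \frac{2}{3} + \frac{3^{2}}{3}\right) - 6\right) = 5 \left(\left(- \frac{2}{3} + \frac{1}{3} \cdot 9\right) - 6\right) = 5 \left(\left(- \frac{2}{3} + 3\right) - 6\right) = 5 \left(\frac{7}{3} - 6\right) = 5 \left(- \frac{11}{3}\right) = - \frac{55}{3} \approx -18.333$)
$L \left(3 + u{\left(-2 \right)}\right) = - \frac{55 \left(3 + \left(5 - 2\right)\right)}{3} = - \frac{55 \left(3 + 3\right)}{3} = \left(- \frac{55}{3}\right) 6 = -110$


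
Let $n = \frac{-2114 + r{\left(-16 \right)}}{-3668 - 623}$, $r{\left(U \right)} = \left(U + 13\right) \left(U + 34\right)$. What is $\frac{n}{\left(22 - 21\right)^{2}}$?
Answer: $\frac{2168}{4291} \approx 0.50524$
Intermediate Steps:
$r{\left(U \right)} = \left(13 + U\right) \left(34 + U\right)$
$n = \frac{2168}{4291}$ ($n = \frac{-2114 + \left(442 + \left(-16\right)^{2} + 47 \left(-16\right)\right)}{-3668 - 623} = \frac{-2114 + \left(442 + 256 - 752\right)}{-4291} = \left(-2114 - 54\right) \left(- \frac{1}{4291}\right) = \left(-2168\right) \left(- \frac{1}{4291}\right) = \frac{2168}{4291} \approx 0.50524$)
$\frac{n}{\left(22 - 21\right)^{2}} = \frac{2168}{4291 \left(22 - 21\right)^{2}} = \frac{2168}{4291 \cdot 1^{2}} = \frac{2168}{4291 \cdot 1} = \frac{2168}{4291} \cdot 1 = \frac{2168}{4291}$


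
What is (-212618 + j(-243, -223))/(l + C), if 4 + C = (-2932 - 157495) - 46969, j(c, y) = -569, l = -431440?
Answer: 213187/638840 ≈ 0.33371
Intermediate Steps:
C = -207400 (C = -4 + ((-2932 - 157495) - 46969) = -4 + (-160427 - 46969) = -4 - 207396 = -207400)
(-212618 + j(-243, -223))/(l + C) = (-212618 - 569)/(-431440 - 207400) = -213187/(-638840) = -213187*(-1/638840) = 213187/638840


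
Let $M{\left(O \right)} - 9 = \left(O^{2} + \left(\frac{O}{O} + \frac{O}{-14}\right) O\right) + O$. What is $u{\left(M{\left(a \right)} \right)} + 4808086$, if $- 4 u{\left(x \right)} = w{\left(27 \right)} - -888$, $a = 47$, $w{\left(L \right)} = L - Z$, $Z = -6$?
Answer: $\frac{19231423}{4} \approx 4.8079 \cdot 10^{6}$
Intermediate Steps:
$w{\left(L \right)} = 6 + L$ ($w{\left(L \right)} = L - -6 = L + 6 = 6 + L$)
$M{\left(O \right)} = 9 + O + O^{2} + O \left(1 - \frac{O}{14}\right)$ ($M{\left(O \right)} = 9 + \left(\left(O^{2} + \left(\frac{O}{O} + \frac{O}{-14}\right) O\right) + O\right) = 9 + \left(\left(O^{2} + \left(1 + O \left(- \frac{1}{14}\right)\right) O\right) + O\right) = 9 + \left(\left(O^{2} + \left(1 - \frac{O}{14}\right) O\right) + O\right) = 9 + \left(\left(O^{2} + O \left(1 - \frac{O}{14}\right)\right) + O\right) = 9 + \left(O + O^{2} + O \left(1 - \frac{O}{14}\right)\right) = 9 + O + O^{2} + O \left(1 - \frac{O}{14}\right)$)
$u{\left(x \right)} = - \frac{921}{4}$ ($u{\left(x \right)} = - \frac{\left(6 + 27\right) - -888}{4} = - \frac{33 + 888}{4} = \left(- \frac{1}{4}\right) 921 = - \frac{921}{4}$)
$u{\left(M{\left(a \right)} \right)} + 4808086 = - \frac{921}{4} + 4808086 = \frac{19231423}{4}$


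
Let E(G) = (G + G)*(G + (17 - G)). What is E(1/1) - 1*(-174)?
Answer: 208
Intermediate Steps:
E(G) = 34*G (E(G) = (2*G)*17 = 34*G)
E(1/1) - 1*(-174) = 34/1 - 1*(-174) = 34*1 + 174 = 34 + 174 = 208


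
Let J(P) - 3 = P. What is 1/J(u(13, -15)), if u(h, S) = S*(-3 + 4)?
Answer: -1/12 ≈ -0.083333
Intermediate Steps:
u(h, S) = S (u(h, S) = S*1 = S)
J(P) = 3 + P
1/J(u(13, -15)) = 1/(3 - 15) = 1/(-12) = -1/12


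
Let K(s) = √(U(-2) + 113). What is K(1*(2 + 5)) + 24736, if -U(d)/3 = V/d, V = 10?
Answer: 24736 + 8*√2 ≈ 24747.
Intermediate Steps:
U(d) = -30/d
K(s) = 8*√2 (K(s) = √(-30/(-2) + 113) = √(-30*(-½) + 113) = √(15 + 113) = √128 = 8*√2)
K(1*(2 + 5)) + 24736 = 8*√2 + 24736 = 24736 + 8*√2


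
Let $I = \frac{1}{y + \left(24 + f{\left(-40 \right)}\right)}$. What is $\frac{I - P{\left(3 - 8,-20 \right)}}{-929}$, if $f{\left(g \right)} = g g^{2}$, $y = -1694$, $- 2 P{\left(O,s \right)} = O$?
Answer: $\frac{82088}{30503715} \approx 0.0026911$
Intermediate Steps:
$P{\left(O,s \right)} = - \frac{O}{2}$
$f{\left(g \right)} = g^{3}$
$I = - \frac{1}{65670}$ ($I = \frac{1}{-1694 + \left(24 + \left(-40\right)^{3}\right)} = \frac{1}{-1694 + \left(24 - 64000\right)} = \frac{1}{-1694 - 63976} = \frac{1}{-65670} = - \frac{1}{65670} \approx -1.5228 \cdot 10^{-5}$)
$\frac{I - P{\left(3 - 8,-20 \right)}}{-929} = \frac{- \frac{1}{65670} - - \frac{3 - 8}{2}}{-929} = \left(- \frac{1}{65670} - - \frac{3 - 8}{2}\right) \left(- \frac{1}{929}\right) = \left(- \frac{1}{65670} - \left(- \frac{1}{2}\right) \left(-5\right)\right) \left(- \frac{1}{929}\right) = \left(- \frac{1}{65670} - \frac{5}{2}\right) \left(- \frac{1}{929}\right) = \left(- \frac{82088}{32835}\right) \left(- \frac{1}{929}\right) = \frac{82088}{30503715}$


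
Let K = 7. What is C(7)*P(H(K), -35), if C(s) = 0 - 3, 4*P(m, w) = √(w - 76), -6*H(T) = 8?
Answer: -3*I*√111/4 ≈ -7.9017*I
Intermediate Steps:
H(T) = -4/3 (H(T) = -⅙*8 = -4/3)
P(m, w) = √(-76 + w)/4 (P(m, w) = √(w - 76)/4 = √(-76 + w)/4)
C(s) = -3
C(7)*P(H(K), -35) = -3*√(-76 - 35)/4 = -3*√(-111)/4 = -3*I*√111/4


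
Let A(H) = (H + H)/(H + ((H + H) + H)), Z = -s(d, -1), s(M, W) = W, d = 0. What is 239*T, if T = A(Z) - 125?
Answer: -59511/2 ≈ -29756.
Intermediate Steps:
Z = 1 (Z = -1*(-1) = 1)
A(H) = ½ (A(H) = (2*H)/(H + (2*H + H)) = (2*H)/(H + 3*H) = (2*H)/((4*H)) = (2*H)*(1/(4*H)) = ½)
T = -249/2 (T = ½ - 125 = -249/2 ≈ -124.50)
239*T = 239*(-249/2) = -59511/2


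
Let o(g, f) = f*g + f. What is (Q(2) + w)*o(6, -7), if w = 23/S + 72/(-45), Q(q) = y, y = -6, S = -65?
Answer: 25333/65 ≈ 389.74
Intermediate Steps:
Q(q) = -6
w = -127/65 (w = 23/(-65) + 72/(-45) = 23*(-1/65) + 72*(-1/45) = -23/65 - 8/5 = -127/65 ≈ -1.9538)
o(g, f) = f + f*g
(Q(2) + w)*o(6, -7) = (-6 - 127/65)*(-7*(1 + 6)) = -(-3619)*7/65 = -517/65*(-49) = 25333/65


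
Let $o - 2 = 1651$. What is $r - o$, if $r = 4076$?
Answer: $2423$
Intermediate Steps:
$o = 1653$ ($o = 2 + 1651 = 1653$)
$r - o = 4076 - 1653 = 2423$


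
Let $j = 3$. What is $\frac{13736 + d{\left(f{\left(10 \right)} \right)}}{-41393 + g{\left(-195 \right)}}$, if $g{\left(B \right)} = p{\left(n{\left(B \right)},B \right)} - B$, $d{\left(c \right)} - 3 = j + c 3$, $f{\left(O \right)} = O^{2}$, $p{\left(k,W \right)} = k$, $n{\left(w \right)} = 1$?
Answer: $- \frac{14042}{41197} \approx -0.34085$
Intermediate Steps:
$d{\left(c \right)} = 6 + 3 c$ ($d{\left(c \right)} = 3 + \left(3 + c 3\right) = 3 + \left(3 + 3 c\right) = 6 + 3 c$)
$g{\left(B \right)} = 1 - B$
$\frac{13736 + d{\left(f{\left(10 \right)} \right)}}{-41393 + g{\left(-195 \right)}} = \frac{13736 + \left(6 + 3 \cdot 10^{2}\right)}{-41393 + \left(1 - -195\right)} = \frac{13736 + \left(6 + 3 \cdot 100\right)}{-41393 + \left(1 + 195\right)} = \frac{13736 + \left(6 + 300\right)}{-41393 + 196} = \frac{13736 + 306}{-41197} = 14042 \left(- \frac{1}{41197}\right) = - \frac{14042}{41197}$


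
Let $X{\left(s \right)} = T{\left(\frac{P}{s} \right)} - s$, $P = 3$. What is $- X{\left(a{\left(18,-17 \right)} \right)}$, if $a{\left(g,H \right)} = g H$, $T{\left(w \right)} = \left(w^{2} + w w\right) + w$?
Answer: $- \frac{795881}{2601} \approx -305.99$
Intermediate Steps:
$T{\left(w \right)} = w + 2 w^{2}$ ($T{\left(w \right)} = \left(w^{2} + w^{2}\right) + w = 2 w^{2} + w = w + 2 w^{2}$)
$a{\left(g,H \right)} = H g$
$X{\left(s \right)} = - s + \frac{3 \left(1 + \frac{6}{s}\right)}{s}$ ($X{\left(s \right)} = \frac{3}{s} \left(1 + 2 \frac{3}{s}\right) - s = \frac{3}{s} \left(1 + \frac{6}{s}\right) - s = \frac{3 \left(1 + \frac{6}{s}\right)}{s} - s = - s + \frac{3 \left(1 + \frac{6}{s}\right)}{s}$)
$- X{\left(a{\left(18,-17 \right)} \right)} = - (- \left(-17\right) 18 + \frac{3}{\left(-17\right) 18} + \frac{18}{93636}) = - (\left(-1\right) \left(-306\right) + \frac{3}{-306} + \frac{18}{93636}) = - (306 + 3 \left(- \frac{1}{306}\right) + 18 \cdot \frac{1}{93636}) = - (306 - \frac{1}{102} + \frac{1}{5202}) = \left(-1\right) \frac{795881}{2601} = - \frac{795881}{2601}$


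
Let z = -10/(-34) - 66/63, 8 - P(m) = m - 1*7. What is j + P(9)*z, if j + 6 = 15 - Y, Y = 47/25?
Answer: 7732/2975 ≈ 2.5990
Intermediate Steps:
Y = 47/25 (Y = 47*(1/25) = 47/25 ≈ 1.8800)
P(m) = 15 - m (P(m) = 8 - (m - 1*7) = 8 - (m - 7) = 8 - (-7 + m) = 8 + (7 - m) = 15 - m)
j = 178/25 (j = -6 + (15 - 1*47/25) = -6 + (15 - 47/25) = -6 + 328/25 = 178/25 ≈ 7.1200)
z = -269/357 (z = -10*(-1/34) - 66*1/63 = 5/17 - 22/21 = -269/357 ≈ -0.75350)
j + P(9)*z = 178/25 + (15 - 1*9)*(-269/357) = 178/25 + (15 - 9)*(-269/357) = 178/25 + 6*(-269/357) = 178/25 - 538/119 = 7732/2975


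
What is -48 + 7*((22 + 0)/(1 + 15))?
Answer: -307/8 ≈ -38.375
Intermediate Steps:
-48 + 7*((22 + 0)/(1 + 15)) = -48 + 7*(22/16) = -48 + 7*(22*(1/16)) = -48 + 7*(11/8) = -48 + 77/8 = -307/8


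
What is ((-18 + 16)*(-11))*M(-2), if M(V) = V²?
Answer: 88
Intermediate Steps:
((-18 + 16)*(-11))*M(-2) = ((-18 + 16)*(-11))*(-2)² = -2*(-11)*4 = 22*4 = 88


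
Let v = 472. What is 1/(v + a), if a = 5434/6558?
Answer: 3279/1550405 ≈ 0.0021149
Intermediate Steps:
a = 2717/3279 (a = 5434*(1/6558) = 2717/3279 ≈ 0.82861)
1/(v + a) = 1/(472 + 2717/3279) = 1/(1550405/3279) = 3279/1550405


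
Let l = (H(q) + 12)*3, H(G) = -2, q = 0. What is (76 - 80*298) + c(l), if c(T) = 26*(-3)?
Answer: -23842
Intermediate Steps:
l = 30 (l = (-2 + 12)*3 = 10*3 = 30)
c(T) = -78
(76 - 80*298) + c(l) = (76 - 80*298) - 78 = (76 - 23840) - 78 = -23764 - 78 = -23842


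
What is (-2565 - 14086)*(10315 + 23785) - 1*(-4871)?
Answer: -567794229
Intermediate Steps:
(-2565 - 14086)*(10315 + 23785) - 1*(-4871) = -16651*34100 + 4871 = -567799100 + 4871 = -567794229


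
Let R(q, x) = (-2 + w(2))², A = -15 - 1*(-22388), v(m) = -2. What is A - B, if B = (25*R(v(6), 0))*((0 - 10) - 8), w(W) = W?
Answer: 22373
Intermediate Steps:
A = 22373 (A = -15 + 22388 = 22373)
R(q, x) = 0 (R(q, x) = (-2 + 2)² = 0² = 0)
B = 0 (B = (25*0)*((0 - 10) - 8) = 0*(-10 - 8) = 0*(-18) = 0)
A - B = 22373 - 1*0 = 22373 + 0 = 22373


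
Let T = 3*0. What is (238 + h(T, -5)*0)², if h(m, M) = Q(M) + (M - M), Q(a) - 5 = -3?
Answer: 56644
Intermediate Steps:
Q(a) = 2 (Q(a) = 5 - 3 = 2)
T = 0
h(m, M) = 2 (h(m, M) = 2 + (M - M) = 2 + 0 = 2)
(238 + h(T, -5)*0)² = (238 + 2*0)² = (238 + 0)² = 238² = 56644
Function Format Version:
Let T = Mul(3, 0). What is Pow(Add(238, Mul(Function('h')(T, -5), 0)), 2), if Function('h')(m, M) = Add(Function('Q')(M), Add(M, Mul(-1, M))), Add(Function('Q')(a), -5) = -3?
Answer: 56644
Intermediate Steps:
Function('Q')(a) = 2 (Function('Q')(a) = Add(5, -3) = 2)
T = 0
Function('h')(m, M) = 2 (Function('h')(m, M) = Add(2, Add(M, Mul(-1, M))) = Add(2, 0) = 2)
Pow(Add(238, Mul(Function('h')(T, -5), 0)), 2) = Pow(Add(238, Mul(2, 0)), 2) = Pow(Add(238, 0), 2) = Pow(238, 2) = 56644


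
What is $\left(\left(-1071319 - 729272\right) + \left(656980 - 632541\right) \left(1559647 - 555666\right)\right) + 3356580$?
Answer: $24537847648$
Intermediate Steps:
$\left(\left(-1071319 - 729272\right) + \left(656980 - 632541\right) \left(1559647 - 555666\right)\right) + 3356580 = \left(\left(-1071319 - 729272\right) + 24439 \cdot 1003981\right) + 3356580 = \left(-1800591 + 24536291659\right) + 3356580 = 24534491068 + 3356580 = 24537847648$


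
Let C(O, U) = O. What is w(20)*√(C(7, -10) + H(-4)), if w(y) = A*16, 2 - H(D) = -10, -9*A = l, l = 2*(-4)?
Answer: 128*√19/9 ≈ 61.993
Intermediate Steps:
l = -8
A = 8/9 (A = -⅑*(-8) = 8/9 ≈ 0.88889)
H(D) = 12 (H(D) = 2 - 1*(-10) = 2 + 10 = 12)
w(y) = 128/9 (w(y) = (8/9)*16 = 128/9)
w(20)*√(C(7, -10) + H(-4)) = 128*√(7 + 12)/9 = 128*√19/9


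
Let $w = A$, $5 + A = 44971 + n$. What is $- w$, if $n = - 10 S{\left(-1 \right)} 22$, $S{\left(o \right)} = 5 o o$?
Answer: $-43866$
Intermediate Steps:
$S{\left(o \right)} = 5 o^{2}$
$n = -1100$ ($n = - 10 \cdot 5 \left(-1\right)^{2} \cdot 22 = - 10 \cdot 5 \cdot 1 \cdot 22 = \left(-10\right) 5 \cdot 22 = \left(-50\right) 22 = -1100$)
$A = 43866$ ($A = -5 + \left(44971 - 1100\right) = -5 + 43871 = 43866$)
$w = 43866$
$- w = \left(-1\right) 43866 = -43866$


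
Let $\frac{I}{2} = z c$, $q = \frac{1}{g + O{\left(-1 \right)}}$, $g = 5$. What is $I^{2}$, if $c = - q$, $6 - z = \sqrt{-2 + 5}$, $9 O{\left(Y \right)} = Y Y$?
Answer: $\frac{3159}{529} - \frac{972 \sqrt{3}}{529} \approx 2.7891$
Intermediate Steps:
$O{\left(Y \right)} = \frac{Y^{2}}{9}$ ($O{\left(Y \right)} = \frac{Y Y}{9} = \frac{Y^{2}}{9}$)
$q = \frac{9}{46}$ ($q = \frac{1}{5 + \frac{\left(-1\right)^{2}}{9}} = \frac{1}{5 + \frac{1}{9} \cdot 1} = \frac{1}{5 + \frac{1}{9}} = \frac{1}{\frac{46}{9}} = \frac{9}{46} \approx 0.19565$)
$z = 6 - \sqrt{3}$ ($z = 6 - \sqrt{-2 + 5} = 6 - \sqrt{3} \approx 4.268$)
$c = - \frac{9}{46}$ ($c = \left(-1\right) \frac{9}{46} = - \frac{9}{46} \approx -0.19565$)
$I = - \frac{54}{23} + \frac{9 \sqrt{3}}{23}$ ($I = 2 \left(6 - \sqrt{3}\right) \left(- \frac{9}{46}\right) = 2 \left(- \frac{27}{23} + \frac{9 \sqrt{3}}{46}\right) = - \frac{54}{23} + \frac{9 \sqrt{3}}{23} \approx -1.6701$)
$I^{2} = \left(- \frac{54}{23} + \frac{9 \sqrt{3}}{23}\right)^{2}$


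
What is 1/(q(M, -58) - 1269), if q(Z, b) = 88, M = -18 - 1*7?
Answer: -1/1181 ≈ -0.00084674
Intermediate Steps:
M = -25 (M = -18 - 7 = -25)
1/(q(M, -58) - 1269) = 1/(88 - 1269) = 1/(-1181) = -1/1181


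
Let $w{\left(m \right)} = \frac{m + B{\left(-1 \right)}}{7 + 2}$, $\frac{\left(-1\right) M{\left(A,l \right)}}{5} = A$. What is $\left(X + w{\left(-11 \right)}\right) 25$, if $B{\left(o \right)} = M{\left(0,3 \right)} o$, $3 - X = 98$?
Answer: $- \frac{21650}{9} \approx -2405.6$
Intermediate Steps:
$X = -95$ ($X = 3 - 98 = -95$)
$M{\left(A,l \right)} = - 5 A$
$B{\left(o \right)} = 0$ ($B{\left(o \right)} = \left(-5\right) 0 o = 0 o = 0$)
$w{\left(m \right)} = \frac{m}{9}$ ($w{\left(m \right)} = \frac{m + 0}{7 + 2} = \frac{m}{9}$)
$\left(X + w{\left(-11 \right)}\right) 25 = \left(-95 + \frac{1}{9} \left(-11\right)\right) 25 = \left(-95 - \frac{11}{9}\right) 25 = \left(- \frac{866}{9}\right) 25 = - \frac{21650}{9}$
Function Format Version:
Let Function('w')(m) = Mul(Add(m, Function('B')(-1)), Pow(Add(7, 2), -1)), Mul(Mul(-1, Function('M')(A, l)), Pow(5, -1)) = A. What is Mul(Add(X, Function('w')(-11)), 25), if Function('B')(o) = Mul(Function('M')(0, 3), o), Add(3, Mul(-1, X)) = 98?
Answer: Rational(-21650, 9) ≈ -2405.6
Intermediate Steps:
X = -95 (X = Add(3, Mul(-1, 98)) = Add(3, -98) = -95)
Function('M')(A, l) = Mul(-5, A)
Function('B')(o) = 0 (Function('B')(o) = Mul(Mul(-5, 0), o) = Mul(0, o) = 0)
Function('w')(m) = Mul(Rational(1, 9), m) (Function('w')(m) = Mul(Add(m, 0), Pow(Add(7, 2), -1)) = Mul(m, Pow(9, -1)) = Mul(m, Rational(1, 9)) = Mul(Rational(1, 9), m))
Mul(Add(X, Function('w')(-11)), 25) = Mul(Add(-95, Mul(Rational(1, 9), -11)), 25) = Mul(Add(-95, Rational(-11, 9)), 25) = Mul(Rational(-866, 9), 25) = Rational(-21650, 9)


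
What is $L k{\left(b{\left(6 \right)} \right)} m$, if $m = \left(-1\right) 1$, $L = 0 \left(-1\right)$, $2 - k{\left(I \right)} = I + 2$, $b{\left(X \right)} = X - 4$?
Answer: $0$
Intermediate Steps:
$b{\left(X \right)} = -4 + X$
$k{\left(I \right)} = - I$ ($k{\left(I \right)} = 2 - \left(I + 2\right) = 2 - \left(2 + I\right) = - I$)
$L = 0$
$m = -1$
$L k{\left(b{\left(6 \right)} \right)} m = 0 \left(- (-4 + 6)\right) \left(-1\right) = 0 \left(\left(-1\right) 2\right) \left(-1\right) = 0 \left(-2\right) \left(-1\right) = 0 \left(-1\right) = 0$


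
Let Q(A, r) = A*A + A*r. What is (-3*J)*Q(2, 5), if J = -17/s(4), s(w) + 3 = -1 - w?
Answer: -357/4 ≈ -89.250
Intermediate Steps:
s(w) = -4 - w (s(w) = -3 + (-1 - w) = -4 - w)
J = 17/8 (J = -17/(-4 - 1*4) = -17/(-4 - 4) = -17/(-8) = -17*(-1/8) = 17/8 ≈ 2.1250)
Q(A, r) = A**2 + A*r
(-3*J)*Q(2, 5) = (-3*17/8)*(2*(2 + 5)) = -51*7/4 = -51/8*14 = -357/4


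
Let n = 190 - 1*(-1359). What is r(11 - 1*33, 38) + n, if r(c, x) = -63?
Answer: 1486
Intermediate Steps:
n = 1549 (n = 190 + 1359 = 1549)
r(11 - 1*33, 38) + n = -63 + 1549 = 1486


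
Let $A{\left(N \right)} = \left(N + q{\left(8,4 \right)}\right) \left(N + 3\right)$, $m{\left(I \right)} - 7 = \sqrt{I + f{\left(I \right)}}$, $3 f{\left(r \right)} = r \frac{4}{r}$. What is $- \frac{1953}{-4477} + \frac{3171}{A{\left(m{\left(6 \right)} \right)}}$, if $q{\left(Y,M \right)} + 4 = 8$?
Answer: $\frac{689850693}{19291393} - \frac{199773 \sqrt{66}}{94798} \approx 18.639$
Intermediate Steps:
$q{\left(Y,M \right)} = 4$ ($q{\left(Y,M \right)} = -4 + 8 = 4$)
$f{\left(r \right)} = \frac{4}{3}$ ($f{\left(r \right)} = \frac{r \frac{4}{r}}{3} = \frac{1}{3} \cdot 4 = \frac{4}{3}$)
$m{\left(I \right)} = 7 + \sqrt{\frac{4}{3} + I}$ ($m{\left(I \right)} = 7 + \sqrt{I + \frac{4}{3}} = 7 + \sqrt{\frac{4}{3} + I}$)
$A{\left(N \right)} = \left(3 + N\right) \left(4 + N\right)$ ($A{\left(N \right)} = \left(N + 4\right) \left(N + 3\right) = \left(4 + N\right) \left(3 + N\right) = \left(3 + N\right) \left(4 + N\right)$)
$- \frac{1953}{-4477} + \frac{3171}{A{\left(m{\left(6 \right)} \right)}} = - \frac{1953}{-4477} + \frac{3171}{12 + \left(7 + \frac{\sqrt{12 + 9 \cdot 6}}{3}\right)^{2} + 7 \left(7 + \frac{\sqrt{12 + 9 \cdot 6}}{3}\right)} = \left(-1953\right) \left(- \frac{1}{4477}\right) + \frac{3171}{12 + \left(7 + \frac{\sqrt{12 + 54}}{3}\right)^{2} + 7 \left(7 + \frac{\sqrt{12 + 54}}{3}\right)} = \frac{1953}{4477} + \frac{3171}{12 + \left(7 + \frac{\sqrt{66}}{3}\right)^{2} + 7 \left(7 + \frac{\sqrt{66}}{3}\right)} = \frac{1953}{4477} + \frac{3171}{12 + \left(7 + \frac{\sqrt{66}}{3}\right)^{2} + \left(49 + \frac{7 \sqrt{66}}{3}\right)} = \frac{1953}{4477} + \frac{3171}{61 + \left(7 + \frac{\sqrt{66}}{3}\right)^{2} + \frac{7 \sqrt{66}}{3}}$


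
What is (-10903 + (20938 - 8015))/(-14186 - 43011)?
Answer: -2020/57197 ≈ -0.035317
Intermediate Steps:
(-10903 + (20938 - 8015))/(-14186 - 43011) = (-10903 + 12923)/(-57197) = 2020*(-1/57197) = -2020/57197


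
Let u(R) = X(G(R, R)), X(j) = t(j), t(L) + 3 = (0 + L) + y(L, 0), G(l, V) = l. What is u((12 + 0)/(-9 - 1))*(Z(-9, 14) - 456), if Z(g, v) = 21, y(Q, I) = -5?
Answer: 4002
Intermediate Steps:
t(L) = -8 + L (t(L) = -3 + ((0 + L) - 5) = -3 + (L - 5) = -3 + (-5 + L) = -8 + L)
X(j) = -8 + j
u(R) = -8 + R
u((12 + 0)/(-9 - 1))*(Z(-9, 14) - 456) = (-8 + (12 + 0)/(-9 - 1))*(21 - 456) = (-8 + 12/(-10))*(-435) = (-8 + 12*(-⅒))*(-435) = (-8 - 6/5)*(-435) = -46/5*(-435) = 4002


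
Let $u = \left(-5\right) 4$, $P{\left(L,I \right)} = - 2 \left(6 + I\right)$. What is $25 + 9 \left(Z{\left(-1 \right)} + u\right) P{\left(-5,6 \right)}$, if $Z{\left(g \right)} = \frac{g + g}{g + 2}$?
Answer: $4777$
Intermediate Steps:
$Z{\left(g \right)} = \frac{2 g}{2 + g}$
$P{\left(L,I \right)} = -12 - 2 I$
$u = -20$
$25 + 9 \left(Z{\left(-1 \right)} + u\right) P{\left(-5,6 \right)} = 25 + 9 \left(2 \left(-1\right) \frac{1}{2 - 1} - 20\right) \left(-12 - 12\right) = 25 + 9 \left(2 \left(-1\right) 1^{-1} - 20\right) \left(-12 - 12\right) = 25 + 9 \left(2 \left(-1\right) 1 - 20\right) \left(-24\right) = 25 + 9 \left(-2 - 20\right) \left(-24\right) = 25 + 9 \left(\left(-22\right) \left(-24\right)\right) = 25 + 9 \cdot 528 = 25 + 4752 = 4777$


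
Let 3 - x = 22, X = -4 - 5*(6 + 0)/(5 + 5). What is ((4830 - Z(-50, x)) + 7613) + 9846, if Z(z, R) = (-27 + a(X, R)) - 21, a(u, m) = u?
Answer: 22344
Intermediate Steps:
X = -7 (X = -4 - 30/10 = -4 - 5*3/5 = -4 - 3 = -7)
x = -19 (x = 3 - 1*22 = 3 - 22 = -19)
Z(z, R) = -55 (Z(z, R) = (-27 - 7) - 21 = -34 - 21 = -55)
((4830 - Z(-50, x)) + 7613) + 9846 = ((4830 - 1*(-55)) + 7613) + 9846 = ((4830 + 55) + 7613) + 9846 = (4885 + 7613) + 9846 = 12498 + 9846 = 22344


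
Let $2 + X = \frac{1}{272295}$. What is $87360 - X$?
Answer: $\frac{23788235789}{272295} \approx 87362.0$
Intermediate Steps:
$X = - \frac{544589}{272295}$ ($X = -2 + \frac{1}{272295} = - \frac{544589}{272295} \approx -2.0$)
$87360 - X = 87360 - - \frac{544589}{272295} = 87360 + \frac{544589}{272295} = \frac{23788235789}{272295}$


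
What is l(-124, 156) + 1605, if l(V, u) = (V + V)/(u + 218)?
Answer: 300011/187 ≈ 1604.3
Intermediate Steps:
l(V, u) = 2*V/(218 + u) (l(V, u) = (2*V)/(218 + u) = 2*V/(218 + u))
l(-124, 156) + 1605 = 2*(-124)/(218 + 156) + 1605 = 2*(-124)/374 + 1605 = 2*(-124)*(1/374) + 1605 = -124/187 + 1605 = 300011/187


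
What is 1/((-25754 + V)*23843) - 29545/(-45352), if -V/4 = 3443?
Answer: 13921876057229/21370280046568 ≈ 0.65146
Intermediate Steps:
V = -13772 (V = -4*3443 = -13772)
1/((-25754 + V)*23843) - 29545/(-45352) = 1/(-25754 - 13772*23843) - 29545/(-45352) = (1/23843)/(-39526) - 29545*(-1/45352) = -1/39526*1/23843 + 29545/45352 = -1/942418418 + 29545/45352 = 13921876057229/21370280046568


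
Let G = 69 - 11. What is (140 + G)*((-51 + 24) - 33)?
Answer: -11880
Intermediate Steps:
G = 58
(140 + G)*((-51 + 24) - 33) = (140 + 58)*((-51 + 24) - 33) = 198*(-27 - 33) = 198*(-60) = -11880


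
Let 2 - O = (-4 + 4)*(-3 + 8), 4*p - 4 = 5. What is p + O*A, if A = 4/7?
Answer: 95/28 ≈ 3.3929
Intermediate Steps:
p = 9/4 (p = 1 + (¼)*5 = 1 + 5/4 = 9/4 ≈ 2.2500)
A = 4/7 (A = 4*(⅐) = 4/7 ≈ 0.57143)
O = 2 (O = 2 - (-4 + 4)*(-3 + 8) = 2 - 0*5 = 2 - 1*0 = 2 + 0 = 2)
p + O*A = 9/4 + 2*(4/7) = 9/4 + 8/7 = 95/28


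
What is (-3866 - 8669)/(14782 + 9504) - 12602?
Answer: -306064707/24286 ≈ -12603.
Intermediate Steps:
(-3866 - 8669)/(14782 + 9504) - 12602 = -12535/24286 - 12602 = -306064707/24286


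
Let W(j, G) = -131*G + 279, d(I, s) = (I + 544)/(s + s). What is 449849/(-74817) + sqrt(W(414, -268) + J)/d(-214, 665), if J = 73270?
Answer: -449849/74817 + 133*sqrt(12073)/11 ≈ 1322.5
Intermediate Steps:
d(I, s) = (544 + I)/(2*s) (d(I, s) = (544 + I)/((2*s)) = (544 + I)*(1/(2*s)) = (544 + I)/(2*s))
W(j, G) = 279 - 131*G
449849/(-74817) + sqrt(W(414, -268) + J)/d(-214, 665) = 449849/(-74817) + sqrt((279 - 131*(-268)) + 73270)/(((1/2)*(544 - 214)/665)) = 449849*(-1/74817) + sqrt((279 + 35108) + 73270)/(((1/2)*(1/665)*330)) = -449849/74817 + sqrt(35387 + 73270)/(33/133) = -449849/74817 + sqrt(108657)*(133/33) = -449849/74817 + (3*sqrt(12073))*(133/33) = -449849/74817 + 133*sqrt(12073)/11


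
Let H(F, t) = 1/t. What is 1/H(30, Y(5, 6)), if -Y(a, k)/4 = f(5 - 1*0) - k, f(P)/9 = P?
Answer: -156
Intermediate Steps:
f(P) = 9*P
Y(a, k) = -180 + 4*k (Y(a, k) = -4*(9*(5 - 1*0) - k) = -4*(9*(5 + 0) - k) = -4*(9*5 - k) = -4*(45 - k) = -180 + 4*k)
1/H(30, Y(5, 6)) = 1/(1/(-180 + 4*6)) = 1/(1/(-180 + 24)) = 1/(1/(-156)) = 1/(-1/156) = -156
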